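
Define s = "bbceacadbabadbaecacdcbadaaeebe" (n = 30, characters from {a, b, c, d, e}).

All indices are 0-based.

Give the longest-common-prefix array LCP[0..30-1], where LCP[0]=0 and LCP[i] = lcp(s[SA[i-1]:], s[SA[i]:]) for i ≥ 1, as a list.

[0, 1, 1, 2, 1, 2, 4, 1, 2, 0, 2, 3, 2, 1, 1, 1, 0, 2, 1, 1, 1, 0, 1, 3, 1, 0, 1, 1, 1, 1]

sorted suffixes:
  #0 SA[0]=24  'aaeebe'
  #1 SA[1]=9  'abadbaecacdcbadaaeebe'
  #2 SA[2]=4  'acadbabadbaecacdcbadaaeebe'
  #3 SA[3]=17  'acdcbadaaeebe'
  #4 SA[4]=22  'adaaeebe'
  #5 SA[5]=6  'adbabadbaecacdcbadaaeebe'
  #6 SA[6]=11  'adbaecacdcbadaaeebe'
  #7 SA[7]=14  'aecacdcbadaaeebe'
  #8 SA[8]=25  'aeebe'
  #9 SA[9]=8  'babadbaecacdcbadaaeebe'
  #10 SA[10]=21  'badaaeebe'
  #11 SA[11]=10  'badbaecacdcbadaaeebe'
  #12 SA[12]=13  'baecacdcbadaaeebe'
  #13 SA[13]=0  'bbceacadbabadbaecacdcbadaaeebe'
  #14 SA[14]=1  'bceacadbabadbaecacdcbadaaeebe'
  #15 SA[15]=28  'be'
  #16 SA[16]=16  'cacdcbadaaeebe'
  #17 SA[17]=5  'cadbabadbaecacdcbadaaeebe'
  #18 SA[18]=20  'cbadaaeebe'
  #19 SA[19]=18  'cdcbadaaeebe'
  #20 SA[20]=2  'ceacadbabadbaecacdcbadaaeebe'
  #21 SA[21]=23  'daaeebe'
  #22 SA[22]=7  'dbabadbaecacdcbadaaeebe'
  #23 SA[23]=12  'dbaecacdcbadaaeebe'
  #24 SA[24]=19  'dcbadaaeebe'
  #25 SA[25]=29  'e'
  #26 SA[26]=3  'eacadbabadbaecacdcbadaaeebe'
  #27 SA[27]=27  'ebe'
  #28 SA[28]=15  'ecacdcbadaaeebe'
  #29 SA[29]=26  'eebe'

SA = [24, 9, 4, 17, 22, 6, 11, 14, 25, 8, 21, 10, 13, 0, 1, 28, 16, 5, 20, 18, 2, 23, 7, 12, 19, 29, 3, 27, 15, 26]
i: (SA[i-1],SA[i]) lcp shared
  1: (24,9) 1 'a'
  2: (9,4) 1 'a'
  3: (4,17) 2 'ac'
  4: (17,22) 1 'a'
  5: (22,6) 2 'ad'
  6: (6,11) 4 'adba'
  7: (11,14) 1 'a'
  8: (14,25) 2 'ae'
  9: (25,8) 0 ''
  10: (8,21) 2 'ba'
  11: (21,10) 3 'bad'
  12: (10,13) 2 'ba'
  13: (13,0) 1 'b'
  14: (0,1) 1 'b'
  15: (1,28) 1 'b'
  16: (28,16) 0 ''
  17: (16,5) 2 'ca'
  18: (5,20) 1 'c'
  19: (20,18) 1 'c'
  20: (18,2) 1 'c'
  21: (2,23) 0 ''
  22: (23,7) 1 'd'
  23: (7,12) 3 'dba'
  24: (12,19) 1 'd'
  25: (19,29) 0 ''
  26: (29,3) 1 'e'
  27: (3,27) 1 'e'
  28: (27,15) 1 'e'
  29: (15,26) 1 'e'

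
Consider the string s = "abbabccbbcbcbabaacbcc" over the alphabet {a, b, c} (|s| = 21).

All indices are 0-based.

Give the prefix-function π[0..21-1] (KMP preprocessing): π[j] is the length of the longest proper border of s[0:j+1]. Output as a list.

[0, 0, 0, 1, 2, 0, 0, 0, 0, 0, 0, 0, 0, 1, 2, 1, 1, 0, 0, 0, 0]

π[0] = 0
j=1 s[j]='b': π[1]=0 (border '')
j=2 s[j]='b': π[2]=0 (border '')
j=3 s[j]='a': π[3]=1 (border 'a')
j=4 s[j]='b': π[4]=2 (border 'ab')
j=5 s[j]='c': k: 2→0; π[5]=0 (border '')
j=6 s[j]='c': π[6]=0 (border '')
j=7 s[j]='b': π[7]=0 (border '')
j=8 s[j]='b': π[8]=0 (border '')
j=9 s[j]='c': π[9]=0 (border '')
j=10 s[j]='b': π[10]=0 (border '')
j=11 s[j]='c': π[11]=0 (border '')
j=12 s[j]='b': π[12]=0 (border '')
j=13 s[j]='a': π[13]=1 (border 'a')
j=14 s[j]='b': π[14]=2 (border 'ab')
j=15 s[j]='a': k: 2→0; π[15]=1 (border 'a')
j=16 s[j]='a': k: 1→0; π[16]=1 (border 'a')
j=17 s[j]='c': k: 1→0; π[17]=0 (border '')
j=18 s[j]='b': π[18]=0 (border '')
j=19 s[j]='c': π[19]=0 (border '')
j=20 s[j]='c': π[20]=0 (border '')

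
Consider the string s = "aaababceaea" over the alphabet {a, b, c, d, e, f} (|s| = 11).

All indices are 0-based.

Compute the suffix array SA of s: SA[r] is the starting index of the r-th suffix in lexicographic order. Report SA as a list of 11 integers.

[10, 0, 1, 2, 4, 8, 3, 5, 6, 9, 7]

rank→(start, suffix):
  0 → (10, 'a')
  1 → (0, 'aaababceaea')
  2 → (1, 'aababceaea')
  3 → (2, 'ababceaea')
  4 → (4, 'abceaea')
  5 → (8, 'aea')
  6 → (3, 'babceaea')
  7 → (5, 'bceaea')
  8 → (6, 'ceaea')
  9 → (9, 'ea')
  10 → (7, 'eaea')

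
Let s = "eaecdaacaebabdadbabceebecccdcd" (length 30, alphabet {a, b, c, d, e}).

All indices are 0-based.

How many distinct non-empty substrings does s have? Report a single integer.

rank | idx | suffix
   0 |   5 | aacaebabdadbabceebecccdcd
   1 |  17 | abceebecccdcd
   2 |  11 | abdadbabceebecccdcd
   3 |   6 | acaebabdadbabceebecccdcd
   4 |  14 | adbabceebecccdcd
   5 |   8 | aebabdadbabceebecccdcd
   6 |   1 | aecdaacaebabdadbabceebecccdcd
   7 |  16 | babceebecccdcd
   8 |  10 | babdadbabceebecccdcd
   9 |  18 | bceebecccdcd
  10 |  12 | bdadbabceebecccdcd
  11 |  22 | becccdcd
  12 |   7 | caebabdadbabceebecccdcd
  13 |  24 | cccdcd
  14 |  25 | ccdcd
  15 |  28 | cd
  16 |   3 | cdaacaebabdadbabceebecccdcd
  17 |  26 | cdcd
  18 |  19 | ceebecccdcd
  19 |  29 | d
  20 |   4 | daacaebabdadbabceebecccdcd
  21 |  13 | dadbabceebecccdcd
  22 |  15 | dbabceebecccdcd
  23 |  27 | dcd
  24 |   0 | eaecdaacaebabdadbabceebecccdcd
  25 |   9 | ebabdadbabceebecccdcd
  26 |  21 | ebecccdcd
  27 |  23 | ecccdcd
  28 |   2 | ecdaacaebabdadbabceebecccdcd
  29 |  20 | eebecccdcd

SA = [5, 17, 11, 6, 14, 8, 1, 16, 10, 18, 12, 22, 7, 24, 25, 28, 3, 26, 19, 29, 4, 13, 15, 27, 0, 9, 21, 23, 2, 20]
i: (SA[i-1],SA[i]) lcp shared
  1: (5,17) 1 'a'
  2: (17,11) 2 'ab'
  3: (11,6) 1 'a'
  4: (6,14) 1 'a'
  5: (14,8) 1 'a'
  6: (8,1) 2 'ae'
  7: (1,16) 0 ''
  8: (16,10) 3 'bab'
  9: (10,18) 1 'b'
  10: (18,12) 1 'b'
  11: (12,22) 1 'b'
  12: (22,7) 0 ''
  13: (7,24) 1 'c'
  14: (24,25) 2 'cc'
  15: (25,28) 1 'c'
  16: (28,3) 2 'cd'
  17: (3,26) 2 'cd'
  18: (26,19) 1 'c'
  19: (19,29) 0 ''
  20: (29,4) 1 'd'
  21: (4,13) 2 'da'
  22: (13,15) 1 'd'
  23: (15,27) 1 'd'
  24: (27,0) 0 ''
  25: (0,9) 1 'e'
  26: (9,21) 2 'eb'
  27: (21,23) 1 'e'
  28: (23,2) 2 'ec'
  29: (2,20) 1 'e'

n(n+1)/2 = 30·31/2 = 465
Σ LCP = 0 + 1 + 2 + 1 + 1 + 1 + 2 + 0 + 3 + 1 + 1 + 1 + 0 + 1 + 2 + 1 + 2 + 2 + 1 + 0 + 1 + 2 + 1 + 1 + 0 + 1 + 2 + 1 + 2 + 1 = 35
distinct = 465 − 35 = 430

430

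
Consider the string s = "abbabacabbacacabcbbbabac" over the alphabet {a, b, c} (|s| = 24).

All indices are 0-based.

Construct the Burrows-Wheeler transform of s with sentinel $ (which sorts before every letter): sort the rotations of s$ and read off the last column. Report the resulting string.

cbb$ccbbcbbbaabbaacaaaaab

rank  rotation                   last
    0  $abbabacabbacacabcbbbabac  c
    1  abac$abbabacabbacacabcbbb  b
    2  abacabbacacabcbbbabac$abb  b
    3  abbabacabbacacabcbbbabac$  $
    4  abbacacabcbbbabac$abbabac  c
    5  abcbbbabac$abbabacabbacac  c
    6  ac$abbabacabbacacabcbbbab  b
    7  acabbacacabcbbbabac$abbab  b
    8  acabcbbbabac$abbabacabbac  c
    9  acacabcbbbabac$abbabacabb  b
   10  babac$abbabacabbacacabcbb  b
   11  babacabbacacabcbbbabac$ab  b
   12  bac$abbabacabbacacabcbbba  a
   13  bacabbacacabcbbbabac$abba  a
   14  bacacabcbbbabac$abbabacab  b
   15  bbabac$abbabacabbacacabcb  b
   16  bbabacabbacacabcbbbabac$a  a
   17  bbacacabcbbbabac$abbabaca  a
   18  bbbabac$abbabacabbacacabc  c
   19  bcbbbabac$abbabacabbacaca  a
   20  c$abbabacabbacacabcbbbaba  a
   21  cabbacacabcbbbabac$abbaba  a
   22  cabcbbbabac$abbabacabbaca  a
   23  cacabcbbbabac$abbabacabba  a
   24  cbbbabac$abbabacabbacacab  b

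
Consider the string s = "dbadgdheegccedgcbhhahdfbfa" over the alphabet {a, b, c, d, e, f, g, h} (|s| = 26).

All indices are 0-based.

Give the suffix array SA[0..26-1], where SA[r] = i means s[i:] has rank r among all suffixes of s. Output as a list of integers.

rank→(start, suffix):
  0 → (25, 'a')
  1 → (2, 'adgdheegccedgcbhhahdfbfa')
  2 → (19, 'ahdfbfa')
  3 → (1, 'badgdheegccedgcbhhahdfbfa')
  4 → (23, 'bfa')
  5 → (16, 'bhhahdfbfa')
  6 → (15, 'cbhhahdfbfa')
  7 → (10, 'ccedgcbhhahdfbfa')
  8 → (11, 'cedgcbhhahdfbfa')
  9 → (0, 'dbadgdheegccedgcbhhahdfbfa')
  10 → (21, 'dfbfa')
  11 → (13, 'dgcbhhahdfbfa')
  12 → (3, 'dgdheegccedgcbhhahdfbfa')
  13 → (5, 'dheegccedgcbhhahdfbfa')
  14 → (12, 'edgcbhhahdfbfa')
  15 → (7, 'eegccedgcbhhahdfbfa')
  16 → (8, 'egccedgcbhhahdfbfa')
  17 → (24, 'fa')
  18 → (22, 'fbfa')
  19 → (14, 'gcbhhahdfbfa')
  20 → (9, 'gccedgcbhhahdfbfa')
  21 → (4, 'gdheegccedgcbhhahdfbfa')
  22 → (18, 'hahdfbfa')
  23 → (20, 'hdfbfa')
  24 → (6, 'heegccedgcbhhahdfbfa')
  25 → (17, 'hhahdfbfa')

[25, 2, 19, 1, 23, 16, 15, 10, 11, 0, 21, 13, 3, 5, 12, 7, 8, 24, 22, 14, 9, 4, 18, 20, 6, 17]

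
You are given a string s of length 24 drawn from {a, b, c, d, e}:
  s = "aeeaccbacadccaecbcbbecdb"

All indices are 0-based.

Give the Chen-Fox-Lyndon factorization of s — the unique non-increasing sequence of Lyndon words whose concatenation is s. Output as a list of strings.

emit factor 1: 'aee' (i=0, period=3)
emit factor 2: 'accb' (i=3, period=4)
emit factor 3: 'acadccaecbcbbecdb' (i=7, period=17)

["aee", "accb", "acadccaecbcbbecdb"]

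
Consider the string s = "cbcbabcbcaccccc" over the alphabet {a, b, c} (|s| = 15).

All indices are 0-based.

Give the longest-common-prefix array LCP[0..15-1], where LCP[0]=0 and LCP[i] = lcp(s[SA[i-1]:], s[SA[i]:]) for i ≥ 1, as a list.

[0, 1, 0, 1, 2, 3, 0, 1, 1, 2, 3, 1, 2, 3, 4]

rank | idx | suffix
   0 |   4 | abcbcaccccc
   1 |   9 | accccc
   2 |   3 | babcbcaccccc
   3 |   7 | bcaccccc
   4 |   1 | bcbabcbcaccccc
   5 |   5 | bcbcaccccc
   6 |  14 | c
   7 |   8 | caccccc
   8 |   2 | cbabcbcaccccc
   9 |   6 | cbcaccccc
  10 |   0 | cbcbabcbcaccccc
  11 |  13 | cc
  12 |  12 | ccc
  13 |  11 | cccc
  14 |  10 | ccccc

SA = [4, 9, 3, 7, 1, 5, 14, 8, 2, 6, 0, 13, 12, 11, 10]
i: (SA[i-1],SA[i]) lcp shared
  1: (4,9) 1 'a'
  2: (9,3) 0 ''
  3: (3,7) 1 'b'
  4: (7,1) 2 'bc'
  5: (1,5) 3 'bcb'
  6: (5,14) 0 ''
  7: (14,8) 1 'c'
  8: (8,2) 1 'c'
  9: (2,6) 2 'cb'
  10: (6,0) 3 'cbc'
  11: (0,13) 1 'c'
  12: (13,12) 2 'cc'
  13: (12,11) 3 'ccc'
  14: (11,10) 4 'cccc'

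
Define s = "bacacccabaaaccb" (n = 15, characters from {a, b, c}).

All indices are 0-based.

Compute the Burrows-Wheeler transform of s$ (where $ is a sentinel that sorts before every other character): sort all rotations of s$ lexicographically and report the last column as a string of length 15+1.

rank  rotation          last
    0  $bacacccabaaaccb  b
    1  aaaccb$bacacccab  b
    2  aaccb$bacacccaba  a
    3  abaaaccb$bacaccc  c
    4  acacccabaaaccb$b  b
    5  accb$bacacccabaa  a
    6  acccabaaaccb$bac  c
    7  b$bacacccabaaacc  c
    8  baaaccb$bacaccca  a
    9  bacacccabaaaccb$  $
   10  cabaaaccb$bacacc  c
   11  cacccabaaaccb$ba  a
   12  cb$bacacccabaaac  c
   13  ccabaaaccb$bacac  c
   14  ccb$bacacccabaaa  a
   15  cccabaaaccb$baca  a

bbacbacca$caccaa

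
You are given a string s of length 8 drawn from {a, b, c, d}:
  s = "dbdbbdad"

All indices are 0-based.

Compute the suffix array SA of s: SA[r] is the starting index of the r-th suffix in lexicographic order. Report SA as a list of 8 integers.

[6, 3, 4, 1, 7, 5, 2, 0]

rank→(start, suffix):
  0 → (6, 'ad')
  1 → (3, 'bbdad')
  2 → (4, 'bdad')
  3 → (1, 'bdbbdad')
  4 → (7, 'd')
  5 → (5, 'dad')
  6 → (2, 'dbbdad')
  7 → (0, 'dbdbbdad')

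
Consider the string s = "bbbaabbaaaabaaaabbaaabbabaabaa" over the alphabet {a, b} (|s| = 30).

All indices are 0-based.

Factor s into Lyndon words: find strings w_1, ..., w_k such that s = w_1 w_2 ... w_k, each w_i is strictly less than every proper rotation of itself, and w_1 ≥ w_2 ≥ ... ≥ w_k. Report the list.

emit factor 1: 'b' (i=0, period=1)
emit factor 2: 'b' (i=1, period=1)
emit factor 3: 'b' (i=2, period=1)
emit factor 4: 'aabb' (i=3, period=4)
emit factor 5: 'aaaabaaaabbaaabbabaab' (i=7, period=21)
emit factor 6: 'a' (i=28, period=1)
emit factor 7: 'a' (i=29, period=1)

["b", "b", "b", "aabb", "aaaabaaaabbaaabbabaab", "a", "a"]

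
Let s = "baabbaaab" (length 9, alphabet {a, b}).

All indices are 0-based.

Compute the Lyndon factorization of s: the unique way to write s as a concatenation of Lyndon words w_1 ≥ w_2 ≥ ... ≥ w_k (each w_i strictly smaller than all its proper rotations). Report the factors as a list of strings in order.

emit factor 1: 'b' (i=0, period=1)
emit factor 2: 'aabb' (i=1, period=4)
emit factor 3: 'aaab' (i=5, period=4)

["b", "aabb", "aaab"]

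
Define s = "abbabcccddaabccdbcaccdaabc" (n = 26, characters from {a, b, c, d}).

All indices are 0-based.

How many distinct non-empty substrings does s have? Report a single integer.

sorted suffixes:
  #0 SA[0]=22  'aabc'
  #1 SA[1]=10  'aabccdbcaccdaabc'
  #2 SA[2]=0  'abbabcccddaabccdbcaccdaabc'
  #3 SA[3]=23  'abc'
  #4 SA[4]=3  'abcccddaabccdbcaccdaabc'
  #5 SA[5]=11  'abccdbcaccdaabc'
  #6 SA[6]=18  'accdaabc'
  #7 SA[7]=2  'babcccddaabccdbcaccdaabc'
  #8 SA[8]=1  'bbabcccddaabccdbcaccdaabc'
  #9 SA[9]=24  'bc'
  #10 SA[10]=16  'bcaccdaabc'
  #11 SA[11]=4  'bcccddaabccdbcaccdaabc'
  #12 SA[12]=12  'bccdbcaccdaabc'
  #13 SA[13]=25  'c'
  #14 SA[14]=17  'caccdaabc'
  #15 SA[15]=5  'cccddaabccdbcaccdaabc'
  #16 SA[16]=19  'ccdaabc'
  #17 SA[17]=13  'ccdbcaccdaabc'
  #18 SA[18]=6  'ccddaabccdbcaccdaabc'
  #19 SA[19]=20  'cdaabc'
  #20 SA[20]=14  'cdbcaccdaabc'
  #21 SA[21]=7  'cddaabccdbcaccdaabc'
  #22 SA[22]=21  'daabc'
  #23 SA[23]=9  'daabccdbcaccdaabc'
  #24 SA[24]=15  'dbcaccdaabc'
  #25 SA[25]=8  'ddaabccdbcaccdaabc'

SA = [22, 10, 0, 23, 3, 11, 18, 2, 1, 24, 16, 4, 12, 25, 17, 5, 19, 13, 6, 20, 14, 7, 21, 9, 15, 8]
[i] adj suffixes → lcp
  [1] 22/10 → 4 ('aabc')
  [2] 10/0 → 1 ('a')
  [3] 0/23 → 2 ('ab')
  [4] 23/3 → 3 ('abc')
  [5] 3/11 → 4 ('abcc')
  [6] 11/18 → 1 ('a')
  [7] 18/2 → 0 ('')
  [8] 2/1 → 1 ('b')
  [9] 1/24 → 1 ('b')
  [10] 24/16 → 2 ('bc')
  [11] 16/4 → 2 ('bc')
  [12] 4/12 → 3 ('bcc')
  [13] 12/25 → 0 ('')
  [14] 25/17 → 1 ('c')
  [15] 17/5 → 1 ('c')
  [16] 5/19 → 2 ('cc')
  [17] 19/13 → 3 ('ccd')
  [18] 13/6 → 3 ('ccd')
  [19] 6/20 → 1 ('c')
  [20] 20/14 → 2 ('cd')
  [21] 14/7 → 2 ('cd')
  [22] 7/21 → 0 ('')
  [23] 21/9 → 5 ('daabc')
  [24] 9/15 → 1 ('d')
  [25] 15/8 → 1 ('d')

n(n+1)/2 = 26·27/2 = 351
Σ LCP = 0 + 4 + 1 + 2 + 3 + 4 + 1 + 0 + 1 + 1 + 2 + 2 + 3 + 0 + 1 + 1 + 2 + 3 + 3 + 1 + 2 + 2 + 0 + 5 + 1 + 1 = 46
distinct = 351 − 46 = 305

305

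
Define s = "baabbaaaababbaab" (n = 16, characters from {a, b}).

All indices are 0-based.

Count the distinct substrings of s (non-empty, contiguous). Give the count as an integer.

100

rank | idx | suffix
   0 |   5 | aaaababbaab
   1 |   6 | aaababbaab
   2 |  13 | aab
   3 |   7 | aababbaab
   4 |   1 | aabbaaaababbaab
   5 |  14 | ab
   6 |   8 | ababbaab
   7 |   2 | abbaaaababbaab
   8 |  10 | abbaab
   9 |  15 | b
  10 |   4 | baaaababbaab
  11 |  12 | baab
  12 |   0 | baabbaaaababbaab
  13 |   9 | babbaab
  14 |   3 | bbaaaababbaab
  15 |  11 | bbaab

SA = [5, 6, 13, 7, 1, 14, 8, 2, 10, 15, 4, 12, 0, 9, 3, 11]
[i] adj suffixes → lcp
  [1] 5/6 → 3 ('aaa')
  [2] 6/13 → 2 ('aa')
  [3] 13/7 → 3 ('aab')
  [4] 7/1 → 3 ('aab')
  [5] 1/14 → 1 ('a')
  [6] 14/8 → 2 ('ab')
  [7] 8/2 → 2 ('ab')
  [8] 2/10 → 5 ('abbaa')
  [9] 10/15 → 0 ('')
  [10] 15/4 → 1 ('b')
  [11] 4/12 → 3 ('baa')
  [12] 12/0 → 4 ('baab')
  [13] 0/9 → 2 ('ba')
  [14] 9/3 → 1 ('b')
  [15] 3/11 → 4 ('bbaa')

n(n+1)/2 = 16·17/2 = 136
Σ LCP = 0 + 3 + 2 + 3 + 3 + 1 + 2 + 2 + 5 + 0 + 1 + 3 + 4 + 2 + 1 + 4 = 36
distinct = 136 − 36 = 100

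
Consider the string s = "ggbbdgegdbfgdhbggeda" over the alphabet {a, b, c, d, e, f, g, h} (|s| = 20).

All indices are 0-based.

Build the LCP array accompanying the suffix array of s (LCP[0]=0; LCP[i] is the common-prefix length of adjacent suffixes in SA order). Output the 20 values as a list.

[0, 0, 1, 1, 1, 0, 1, 1, 1, 0, 1, 0, 0, 1, 2, 1, 2, 1, 2, 0]

rank→(start, suffix):
  0 → (19, 'a')
  1 → (2, 'bbdgegdbfgdhbggeda')
  2 → (3, 'bdgegdbfgdhbggeda')
  3 → (9, 'bfgdhbggeda')
  4 → (14, 'bggeda')
  5 → (18, 'da')
  6 → (8, 'dbfgdhbggeda')
  7 → (4, 'dgegdbfgdhbggeda')
  8 → (12, 'dhbggeda')
  9 → (17, 'eda')
  10 → (6, 'egdbfgdhbggeda')
  11 → (10, 'fgdhbggeda')
  12 → (1, 'gbbdgegdbfgdhbggeda')
  13 → (7, 'gdbfgdhbggeda')
  14 → (11, 'gdhbggeda')
  15 → (16, 'geda')
  16 → (5, 'gegdbfgdhbggeda')
  17 → (0, 'ggbbdgegdbfgdhbggeda')
  18 → (15, 'ggeda')
  19 → (13, 'hbggeda')

SA = [19, 2, 3, 9, 14, 18, 8, 4, 12, 17, 6, 10, 1, 7, 11, 16, 5, 0, 15, 13]
rank  pair      lcp
   1  s[19:],s[2:]  0  ''
   2  s[2:],s[3:]  1  'b'
   3  s[3:],s[9:]  1  'b'
   4  s[9:],s[14:]  1  'b'
   5  s[14:],s[18:]  0  ''
   6  s[18:],s[8:]  1  'd'
   7  s[8:],s[4:]  1  'd'
   8  s[4:],s[12:]  1  'd'
   9  s[12:],s[17:]  0  ''
  10  s[17:],s[6:]  1  'e'
  11  s[6:],s[10:]  0  ''
  12  s[10:],s[1:]  0  ''
  13  s[1:],s[7:]  1  'g'
  14  s[7:],s[11:]  2  'gd'
  15  s[11:],s[16:]  1  'g'
  16  s[16:],s[5:]  2  'ge'
  17  s[5:],s[0:]  1  'g'
  18  s[0:],s[15:]  2  'gg'
  19  s[15:],s[13:]  0  ''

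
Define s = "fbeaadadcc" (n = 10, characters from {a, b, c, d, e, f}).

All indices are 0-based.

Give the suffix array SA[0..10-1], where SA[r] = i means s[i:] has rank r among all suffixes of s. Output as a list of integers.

rank | idx | suffix
   0 |   3 | aadadcc
   1 |   4 | adadcc
   2 |   6 | adcc
   3 |   1 | beaadadcc
   4 |   9 | c
   5 |   8 | cc
   6 |   5 | dadcc
   7 |   7 | dcc
   8 |   2 | eaadadcc
   9 |   0 | fbeaadadcc

[3, 4, 6, 1, 9, 8, 5, 7, 2, 0]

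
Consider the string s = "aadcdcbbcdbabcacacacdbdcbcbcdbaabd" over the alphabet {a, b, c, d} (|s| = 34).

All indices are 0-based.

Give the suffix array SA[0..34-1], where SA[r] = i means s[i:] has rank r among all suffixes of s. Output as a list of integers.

sorted suffixes:
  #0 SA[0]=30  'aabd'
  #1 SA[1]=0  'aadcdcbbcdbabcacacacdbdcbcbcdbaabd'
  #2 SA[2]=11  'abcacacacdbdcbcbcdbaabd'
  #3 SA[3]=31  'abd'
  #4 SA[4]=14  'acacacdbdcbcbcdbaabd'
  #5 SA[5]=16  'acacdbdcbcbcdbaabd'
  #6 SA[6]=18  'acdbdcbcbcdbaabd'
  #7 SA[7]=1  'adcdcbbcdbabcacacacdbdcbcbcdbaabd'
  #8 SA[8]=29  'baabd'
  #9 SA[9]=10  'babcacacacdbdcbcbcdbaabd'
  #10 SA[10]=6  'bbcdbabcacacacdbdcbcbcdbaabd'
  #11 SA[11]=12  'bcacacacdbdcbcbcdbaabd'
  #12 SA[12]=24  'bcbcdbaabd'
  #13 SA[13]=26  'bcdbaabd'
  #14 SA[14]=7  'bcdbabcacacacdbdcbcbcdbaabd'
  #15 SA[15]=32  'bd'
  #16 SA[16]=21  'bdcbcbcdbaabd'
  #17 SA[17]=13  'cacacacdbdcbcbcdbaabd'
  #18 SA[18]=15  'cacacdbdcbcbcdbaabd'
  #19 SA[19]=17  'cacdbdcbcbcdbaabd'
  #20 SA[20]=5  'cbbcdbabcacacacdbdcbcbcdbaabd'
  #21 SA[21]=23  'cbcbcdbaabd'
  #22 SA[22]=25  'cbcdbaabd'
  #23 SA[23]=27  'cdbaabd'
  #24 SA[24]=8  'cdbabcacacacdbdcbcbcdbaabd'
  #25 SA[25]=19  'cdbdcbcbcdbaabd'
  #26 SA[26]=3  'cdcbbcdbabcacacacdbdcbcbcdbaabd'
  #27 SA[27]=33  'd'
  #28 SA[28]=28  'dbaabd'
  #29 SA[29]=9  'dbabcacacacdbdcbcbcdbaabd'
  #30 SA[30]=20  'dbdcbcbcdbaabd'
  #31 SA[31]=4  'dcbbcdbabcacacacdbdcbcbcdbaabd'
  #32 SA[32]=22  'dcbcbcdbaabd'
  #33 SA[33]=2  'dcdcbbcdbabcacacacdbdcbcbcdbaabd'

[30, 0, 11, 31, 14, 16, 18, 1, 29, 10, 6, 12, 24, 26, 7, 32, 21, 13, 15, 17, 5, 23, 25, 27, 8, 19, 3, 33, 28, 9, 20, 4, 22, 2]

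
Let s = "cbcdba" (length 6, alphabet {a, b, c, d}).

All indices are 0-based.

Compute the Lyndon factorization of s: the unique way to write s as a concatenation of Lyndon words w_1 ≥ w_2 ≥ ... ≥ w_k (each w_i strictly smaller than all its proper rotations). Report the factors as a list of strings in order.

["c", "bcd", "b", "a"]

emit factor 1: 'c' (i=0, period=1)
emit factor 2: 'bcd' (i=1, period=3)
emit factor 3: 'b' (i=4, period=1)
emit factor 4: 'a' (i=5, period=1)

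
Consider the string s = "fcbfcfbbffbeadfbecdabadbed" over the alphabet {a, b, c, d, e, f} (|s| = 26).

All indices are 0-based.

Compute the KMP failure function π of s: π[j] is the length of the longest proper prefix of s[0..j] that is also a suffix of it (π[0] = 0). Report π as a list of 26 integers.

[0, 0, 0, 1, 2, 1, 0, 0, 1, 1, 0, 0, 0, 0, 1, 0, 0, 0, 0, 0, 0, 0, 0, 0, 0, 0]

π[0] = 0
j=1 s[j]='c': π[1]=0 (border '')
j=2 s[j]='b': π[2]=0 (border '')
j=3 s[j]='f': π[3]=1 (border 'f')
j=4 s[j]='c': π[4]=2 (border 'fc')
j=5 s[j]='f': k: 2→0; π[5]=1 (border 'f')
j=6 s[j]='b': k: 1→0; π[6]=0 (border '')
j=7 s[j]='b': π[7]=0 (border '')
j=8 s[j]='f': π[8]=1 (border 'f')
j=9 s[j]='f': k: 1→0; π[9]=1 (border 'f')
j=10 s[j]='b': k: 1→0; π[10]=0 (border '')
j=11 s[j]='e': π[11]=0 (border '')
j=12 s[j]='a': π[12]=0 (border '')
j=13 s[j]='d': π[13]=0 (border '')
j=14 s[j]='f': π[14]=1 (border 'f')
j=15 s[j]='b': k: 1→0; π[15]=0 (border '')
j=16 s[j]='e': π[16]=0 (border '')
j=17 s[j]='c': π[17]=0 (border '')
j=18 s[j]='d': π[18]=0 (border '')
j=19 s[j]='a': π[19]=0 (border '')
j=20 s[j]='b': π[20]=0 (border '')
j=21 s[j]='a': π[21]=0 (border '')
j=22 s[j]='d': π[22]=0 (border '')
j=23 s[j]='b': π[23]=0 (border '')
j=24 s[j]='e': π[24]=0 (border '')
j=25 s[j]='d': π[25]=0 (border '')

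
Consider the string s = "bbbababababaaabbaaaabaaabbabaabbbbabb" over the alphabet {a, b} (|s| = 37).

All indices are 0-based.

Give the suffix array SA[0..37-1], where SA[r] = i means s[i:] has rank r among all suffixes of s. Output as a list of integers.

[16, 17, 11, 21, 18, 12, 22, 28, 9, 19, 26, 7, 5, 3, 34, 13, 23, 29, 36, 15, 10, 20, 27, 8, 25, 6, 4, 2, 33, 35, 14, 24, 1, 32, 0, 31, 30]

sorted suffixes:
  #0 SA[0]=16  'aaaabaaabbabaabbbbabb'
  #1 SA[1]=17  'aaabaaabbabaabbbbabb'
  #2 SA[2]=11  'aaabbaaaabaaabbabaabbbbabb'
  #3 SA[3]=21  'aaabbabaabbbbabb'
  #4 SA[4]=18  'aabaaabbabaabbbbabb'
  #5 SA[5]=12  'aabbaaaabaaabbabaabbbbabb'
  #6 SA[6]=22  'aabbabaabbbbabb'
  #7 SA[7]=28  'aabbbbabb'
  #8 SA[8]=9  'abaaabbaaaabaaabbabaabbbbabb'
  #9 SA[9]=19  'abaaabbabaabbbbabb'
  #10 SA[10]=26  'abaabbbbabb'
  #11 SA[11]=7  'ababaaabbaaaabaaabbabaabbbbabb'
  #12 SA[12]=5  'abababaaabbaaaabaaabbabaabbbbabb'
  #13 SA[13]=3  'ababababaaabbaaaabaaabbabaabbbbabb'
  #14 SA[14]=34  'abb'
  #15 SA[15]=13  'abbaaaabaaabbabaabbbbabb'
  #16 SA[16]=23  'abbabaabbbbabb'
  #17 SA[17]=29  'abbbbabb'
  #18 SA[18]=36  'b'
  #19 SA[19]=15  'baaaabaaabbabaabbbbabb'
  #20 SA[20]=10  'baaabbaaaabaaabbabaabbbbabb'
  #21 SA[21]=20  'baaabbabaabbbbabb'
  #22 SA[22]=27  'baabbbbabb'
  #23 SA[23]=8  'babaaabbaaaabaaabbabaabbbbabb'
  #24 SA[24]=25  'babaabbbbabb'
  #25 SA[25]=6  'bababaaabbaaaabaaabbabaabbbbabb'
  #26 SA[26]=4  'babababaaabbaaaabaaabbabaabbbbabb'
  #27 SA[27]=2  'bababababaaabbaaaabaaabbabaabbbbabb'
  #28 SA[28]=33  'babb'
  #29 SA[29]=35  'bb'
  #30 SA[30]=14  'bbaaaabaaabbabaabbbbabb'
  #31 SA[31]=24  'bbabaabbbbabb'
  #32 SA[32]=1  'bbababababaaabbaaaabaaabbabaabbbbabb'
  #33 SA[33]=32  'bbabb'
  #34 SA[34]=0  'bbbababababaaabbaaaabaaabbabaabbbbabb'
  #35 SA[35]=31  'bbbabb'
  #36 SA[36]=30  'bbbbabb'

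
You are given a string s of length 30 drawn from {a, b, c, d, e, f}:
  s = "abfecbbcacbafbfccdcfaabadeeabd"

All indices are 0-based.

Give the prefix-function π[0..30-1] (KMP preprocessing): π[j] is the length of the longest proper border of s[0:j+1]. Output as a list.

π[0] = 0
j=1 s[j]='b': π[1]=0 (border '')
j=2 s[j]='f': π[2]=0 (border '')
j=3 s[j]='e': π[3]=0 (border '')
j=4 s[j]='c': π[4]=0 (border '')
j=5 s[j]='b': π[5]=0 (border '')
j=6 s[j]='b': π[6]=0 (border '')
j=7 s[j]='c': π[7]=0 (border '')
j=8 s[j]='a': π[8]=1 (border 'a')
j=9 s[j]='c': k: 1→0; π[9]=0 (border '')
j=10 s[j]='b': π[10]=0 (border '')
j=11 s[j]='a': π[11]=1 (border 'a')
j=12 s[j]='f': k: 1→0; π[12]=0 (border '')
j=13 s[j]='b': π[13]=0 (border '')
j=14 s[j]='f': π[14]=0 (border '')
j=15 s[j]='c': π[15]=0 (border '')
j=16 s[j]='c': π[16]=0 (border '')
j=17 s[j]='d': π[17]=0 (border '')
j=18 s[j]='c': π[18]=0 (border '')
j=19 s[j]='f': π[19]=0 (border '')
j=20 s[j]='a': π[20]=1 (border 'a')
j=21 s[j]='a': k: 1→0; π[21]=1 (border 'a')
j=22 s[j]='b': π[22]=2 (border 'ab')
j=23 s[j]='a': k: 2→0; π[23]=1 (border 'a')
j=24 s[j]='d': k: 1→0; π[24]=0 (border '')
j=25 s[j]='e': π[25]=0 (border '')
j=26 s[j]='e': π[26]=0 (border '')
j=27 s[j]='a': π[27]=1 (border 'a')
j=28 s[j]='b': π[28]=2 (border 'ab')
j=29 s[j]='d': k: 2→0; π[29]=0 (border '')

[0, 0, 0, 0, 0, 0, 0, 0, 1, 0, 0, 1, 0, 0, 0, 0, 0, 0, 0, 0, 1, 1, 2, 1, 0, 0, 0, 1, 2, 0]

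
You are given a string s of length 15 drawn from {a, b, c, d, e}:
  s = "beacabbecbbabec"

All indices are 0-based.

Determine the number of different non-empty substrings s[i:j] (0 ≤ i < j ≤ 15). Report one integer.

sorted suffixes:
  #0 SA[0]=4  'abbecbbabec'
  #1 SA[1]=11  'abec'
  #2 SA[2]=2  'acabbecbbabec'
  #3 SA[3]=10  'babec'
  #4 SA[4]=9  'bbabec'
  #5 SA[5]=5  'bbecbbabec'
  #6 SA[6]=0  'beacabbecbbabec'
  #7 SA[7]=12  'bec'
  #8 SA[8]=6  'becbbabec'
  #9 SA[9]=14  'c'
  #10 SA[10]=3  'cabbecbbabec'
  #11 SA[11]=8  'cbbabec'
  #12 SA[12]=1  'eacabbecbbabec'
  #13 SA[13]=13  'ec'
  #14 SA[14]=7  'ecbbabec'

SA = [4, 11, 2, 10, 9, 5, 0, 12, 6, 14, 3, 8, 1, 13, 7]
i: (SA[i-1],SA[i]) lcp shared
  1: (4,11) 2 'ab'
  2: (11,2) 1 'a'
  3: (2,10) 0 ''
  4: (10,9) 1 'b'
  5: (9,5) 2 'bb'
  6: (5,0) 1 'b'
  7: (0,12) 2 'be'
  8: (12,6) 3 'bec'
  9: (6,14) 0 ''
  10: (14,3) 1 'c'
  11: (3,8) 1 'c'
  12: (8,1) 0 ''
  13: (1,13) 1 'e'
  14: (13,7) 2 'ec'

n(n+1)/2 = 15·16/2 = 120
Σ LCP = 0 + 2 + 1 + 0 + 1 + 2 + 1 + 2 + 3 + 0 + 1 + 1 + 0 + 1 + 2 = 17
distinct = 120 − 17 = 103

103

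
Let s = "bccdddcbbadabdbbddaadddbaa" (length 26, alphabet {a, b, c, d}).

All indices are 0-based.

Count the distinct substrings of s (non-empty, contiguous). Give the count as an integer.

317

rank→(start, suffix):
  0 → (25, 'a')
  1 → (24, 'aa')
  2 → (18, 'aadddbaa')
  3 → (11, 'abdbbddaadddbaa')
  4 → (9, 'adabdbbddaadddbaa')
  5 → (19, 'adddbaa')
  6 → (23, 'baa')
  7 → (8, 'badabdbbddaadddbaa')
  8 → (7, 'bbadabdbbddaadddbaa')
  9 → (14, 'bbddaadddbaa')
  10 → (0, 'bccdddcbbadabdbbddaadddbaa')
  11 → (12, 'bdbbddaadddbaa')
  12 → (15, 'bddaadddbaa')
  13 → (6, 'cbbadabdbbddaadddbaa')
  14 → (1, 'ccdddcbbadabdbbddaadddbaa')
  15 → (2, 'cdddcbbadabdbbddaadddbaa')
  16 → (17, 'daadddbaa')
  17 → (10, 'dabdbbddaadddbaa')
  18 → (22, 'dbaa')
  19 → (13, 'dbbddaadddbaa')
  20 → (5, 'dcbbadabdbbddaadddbaa')
  21 → (16, 'ddaadddbaa')
  22 → (21, 'ddbaa')
  23 → (4, 'ddcbbadabdbbddaadddbaa')
  24 → (20, 'dddbaa')
  25 → (3, 'dddcbbadabdbbddaadddbaa')

SA = [25, 24, 18, 11, 9, 19, 23, 8, 7, 14, 0, 12, 15, 6, 1, 2, 17, 10, 22, 13, 5, 16, 21, 4, 20, 3]
i: (SA[i-1],SA[i]) lcp shared
  1: (25,24) 1 'a'
  2: (24,18) 2 'aa'
  3: (18,11) 1 'a'
  4: (11,9) 1 'a'
  5: (9,19) 2 'ad'
  6: (19,23) 0 ''
  7: (23,8) 2 'ba'
  8: (8,7) 1 'b'
  9: (7,14) 2 'bb'
  10: (14,0) 1 'b'
  11: (0,12) 1 'b'
  12: (12,15) 2 'bd'
  13: (15,6) 0 ''
  14: (6,1) 1 'c'
  15: (1,2) 1 'c'
  16: (2,17) 0 ''
  17: (17,10) 2 'da'
  18: (10,22) 1 'd'
  19: (22,13) 2 'db'
  20: (13,5) 1 'd'
  21: (5,16) 1 'd'
  22: (16,21) 2 'dd'
  23: (21,4) 2 'dd'
  24: (4,20) 2 'dd'
  25: (20,3) 3 'ddd'

n(n+1)/2 = 26·27/2 = 351
Σ LCP = 0 + 1 + 2 + 1 + 1 + 2 + 0 + 2 + 1 + 2 + 1 + 1 + 2 + 0 + 1 + 1 + 0 + 2 + 1 + 2 + 1 + 1 + 2 + 2 + 2 + 3 = 34
distinct = 351 − 34 = 317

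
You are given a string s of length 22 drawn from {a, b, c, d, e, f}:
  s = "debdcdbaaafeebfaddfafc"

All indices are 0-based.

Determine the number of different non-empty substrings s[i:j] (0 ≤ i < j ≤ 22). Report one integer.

233

sorted suffixes:
  #0 SA[0]=7  'aaafeebfaddfafc'
  #1 SA[1]=8  'aafeebfaddfafc'
  #2 SA[2]=15  'addfafc'
  #3 SA[3]=19  'afc'
  #4 SA[4]=9  'afeebfaddfafc'
  #5 SA[5]=6  'baaafeebfaddfafc'
  #6 SA[6]=2  'bdcdbaaafeebfaddfafc'
  #7 SA[7]=13  'bfaddfafc'
  #8 SA[8]=21  'c'
  #9 SA[9]=4  'cdbaaafeebfaddfafc'
  #10 SA[10]=5  'dbaaafeebfaddfafc'
  #11 SA[11]=3  'dcdbaaafeebfaddfafc'
  #12 SA[12]=16  'ddfafc'
  #13 SA[13]=0  'debdcdbaaafeebfaddfafc'
  #14 SA[14]=17  'dfafc'
  #15 SA[15]=1  'ebdcdbaaafeebfaddfafc'
  #16 SA[16]=12  'ebfaddfafc'
  #17 SA[17]=11  'eebfaddfafc'
  #18 SA[18]=14  'faddfafc'
  #19 SA[19]=18  'fafc'
  #20 SA[20]=20  'fc'
  #21 SA[21]=10  'feebfaddfafc'

SA = [7, 8, 15, 19, 9, 6, 2, 13, 21, 4, 5, 3, 16, 0, 17, 1, 12, 11, 14, 18, 20, 10]
[i] adj suffixes → lcp
  [1] 7/8 → 2 ('aa')
  [2] 8/15 → 1 ('a')
  [3] 15/19 → 1 ('a')
  [4] 19/9 → 2 ('af')
  [5] 9/6 → 0 ('')
  [6] 6/2 → 1 ('b')
  [7] 2/13 → 1 ('b')
  [8] 13/21 → 0 ('')
  [9] 21/4 → 1 ('c')
  [10] 4/5 → 0 ('')
  [11] 5/3 → 1 ('d')
  [12] 3/16 → 1 ('d')
  [13] 16/0 → 1 ('d')
  [14] 0/17 → 1 ('d')
  [15] 17/1 → 0 ('')
  [16] 1/12 → 2 ('eb')
  [17] 12/11 → 1 ('e')
  [18] 11/14 → 0 ('')
  [19] 14/18 → 2 ('fa')
  [20] 18/20 → 1 ('f')
  [21] 20/10 → 1 ('f')

n(n+1)/2 = 22·23/2 = 253
Σ LCP = 0 + 2 + 1 + 1 + 2 + 0 + 1 + 1 + 0 + 1 + 0 + 1 + 1 + 1 + 1 + 0 + 2 + 1 + 0 + 2 + 1 + 1 = 20
distinct = 253 − 20 = 233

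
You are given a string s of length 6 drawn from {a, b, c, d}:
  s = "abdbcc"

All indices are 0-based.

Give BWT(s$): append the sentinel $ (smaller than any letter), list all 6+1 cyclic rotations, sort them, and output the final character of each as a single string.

rank  rotation last
    0  $abdbcc  c
    1  abdbcc$  $
    2  bcc$abd  d
    3  bdbcc$a  a
    4  c$abdbc  c
    5  cc$abdb  b
    6  dbcc$ab  b

c$dacbb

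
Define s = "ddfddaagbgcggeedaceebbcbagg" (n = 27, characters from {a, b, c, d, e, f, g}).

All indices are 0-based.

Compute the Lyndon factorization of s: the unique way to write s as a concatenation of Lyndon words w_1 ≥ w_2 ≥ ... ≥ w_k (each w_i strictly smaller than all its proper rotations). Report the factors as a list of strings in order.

["ddf", "d", "d", "aagbgcggeedaceebbcbagg"]

emit factor 1: 'ddf' (i=0, period=3)
emit factor 2: 'd' (i=3, period=1)
emit factor 3: 'd' (i=4, period=1)
emit factor 4: 'aagbgcggeedaceebbcbagg' (i=5, period=22)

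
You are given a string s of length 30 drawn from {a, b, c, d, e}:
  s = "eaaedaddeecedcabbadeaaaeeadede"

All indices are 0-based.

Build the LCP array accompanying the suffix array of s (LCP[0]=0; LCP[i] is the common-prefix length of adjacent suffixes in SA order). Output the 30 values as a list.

[0, 2, 3, 1, 1, 2, 3, 1, 2, 0, 1, 0, 1, 0, 1, 1, 1, 2, 2, 2, 0, 1, 3, 2, 1, 1, 2, 2, 1, 2]

rank→(start, suffix):
  0 → (20, 'aaaeeadede')
  1 → (1, 'aaedaddeecedcabbadeaaaeeadede')
  2 → (21, 'aaeeadede')
  3 → (14, 'abbadeaaaeeadede')
  4 → (5, 'addeecedcabbadeaaaeeadede')
  5 → (17, 'adeaaaeeadede')
  6 → (25, 'adede')
  7 → (2, 'aedaddeecedcabbadeaaaeeadede')
  8 → (22, 'aeeadede')
  9 → (16, 'badeaaaeeadede')
  10 → (15, 'bbadeaaaeeadede')
  11 → (13, 'cabbadeaaaeeadede')
  12 → (10, 'cedcabbadeaaaeeadede')
  13 → (4, 'daddeecedcabbadeaaaeeadede')
  14 → (12, 'dcabbadeaaaeeadede')
  15 → (6, 'ddeecedcabbadeaaaeeadede')
  16 → (28, 'de')
  17 → (18, 'deaaaeeadede')
  18 → (26, 'dede')
  19 → (7, 'deecedcabbadeaaaeeadede')
  20 → (29, 'e')
  21 → (19, 'eaaaeeadede')
  22 → (0, 'eaaedaddeecedcabbadeaaaeeadede')
  23 → (24, 'eadede')
  24 → (9, 'ecedcabbadeaaaeeadede')
  25 → (3, 'edaddeecedcabbadeaaaeeadede')
  26 → (11, 'edcabbadeaaaeeadede')
  27 → (27, 'ede')
  28 → (23, 'eeadede')
  29 → (8, 'eecedcabbadeaaaeeadede')

SA = [20, 1, 21, 14, 5, 17, 25, 2, 22, 16, 15, 13, 10, 4, 12, 6, 28, 18, 26, 7, 29, 19, 0, 24, 9, 3, 11, 27, 23, 8]
i: (SA[i-1],SA[i]) lcp shared
  1: (20,1) 2 'aa'
  2: (1,21) 3 'aae'
  3: (21,14) 1 'a'
  4: (14,5) 1 'a'
  5: (5,17) 2 'ad'
  6: (17,25) 3 'ade'
  7: (25,2) 1 'a'
  8: (2,22) 2 'ae'
  9: (22,16) 0 ''
  10: (16,15) 1 'b'
  11: (15,13) 0 ''
  12: (13,10) 1 'c'
  13: (10,4) 0 ''
  14: (4,12) 1 'd'
  15: (12,6) 1 'd'
  16: (6,28) 1 'd'
  17: (28,18) 2 'de'
  18: (18,26) 2 'de'
  19: (26,7) 2 'de'
  20: (7,29) 0 ''
  21: (29,19) 1 'e'
  22: (19,0) 3 'eaa'
  23: (0,24) 2 'ea'
  24: (24,9) 1 'e'
  25: (9,3) 1 'e'
  26: (3,11) 2 'ed'
  27: (11,27) 2 'ed'
  28: (27,23) 1 'e'
  29: (23,8) 2 'ee'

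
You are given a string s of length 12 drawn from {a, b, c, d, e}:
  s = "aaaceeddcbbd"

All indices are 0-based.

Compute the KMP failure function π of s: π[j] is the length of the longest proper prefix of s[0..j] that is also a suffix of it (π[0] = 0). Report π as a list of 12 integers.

π[0] = 0
j=1 s[j]='a': π[1]=1 (border 'a')
j=2 s[j]='a': π[2]=2 (border 'aa')
j=3 s[j]='c': k: 2→1→0; π[3]=0 (border '')
j=4 s[j]='e': π[4]=0 (border '')
j=5 s[j]='e': π[5]=0 (border '')
j=6 s[j]='d': π[6]=0 (border '')
j=7 s[j]='d': π[7]=0 (border '')
j=8 s[j]='c': π[8]=0 (border '')
j=9 s[j]='b': π[9]=0 (border '')
j=10 s[j]='b': π[10]=0 (border '')
j=11 s[j]='d': π[11]=0 (border '')

[0, 1, 2, 0, 0, 0, 0, 0, 0, 0, 0, 0]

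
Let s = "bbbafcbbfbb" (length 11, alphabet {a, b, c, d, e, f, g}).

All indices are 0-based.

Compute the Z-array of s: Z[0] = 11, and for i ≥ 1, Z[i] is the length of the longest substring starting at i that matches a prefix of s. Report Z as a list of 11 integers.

Z[0]=11
i=1: fresh scan; Z[1]=2 scan→box=[1,3)
i=2: min(r-i=1, Z[1]=2)=1; Z[2]=1
i=3: fresh scan; Z[3]=0
i=4: fresh scan; Z[4]=0
i=5: fresh scan; Z[5]=0
i=6: fresh scan; Z[6]=2 scan→box=[6,8)
i=7: min(r-i=1, Z[1]=2)=1; Z[7]=1
i=8: fresh scan; Z[8]=0
i=9: fresh scan; Z[9]=2 scan→box=[9,11)
i=10: min(r-i=1, Z[1]=2)=1; Z[10]=1

[11, 2, 1, 0, 0, 0, 2, 1, 0, 2, 1]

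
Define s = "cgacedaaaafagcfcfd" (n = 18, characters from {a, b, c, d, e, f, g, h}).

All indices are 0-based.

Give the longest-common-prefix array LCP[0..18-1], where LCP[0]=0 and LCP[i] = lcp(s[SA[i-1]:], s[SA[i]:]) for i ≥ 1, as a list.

rank | idx | suffix
   0 |   6 | aaaafagcfcfd
   1 |   7 | aaafagcfcfd
   2 |   8 | aafagcfcfd
   3 |   2 | acedaaaafagcfcfd
   4 |   9 | afagcfcfd
   5 |  11 | agcfcfd
   6 |   3 | cedaaaafagcfcfd
   7 |  13 | cfcfd
   8 |  15 | cfd
   9 |   0 | cgacedaaaafagcfcfd
  10 |  17 | d
  11 |   5 | daaaafagcfcfd
  12 |   4 | edaaaafagcfcfd
  13 |  10 | fagcfcfd
  14 |  14 | fcfd
  15 |  16 | fd
  16 |   1 | gacedaaaafagcfcfd
  17 |  12 | gcfcfd

SA = [6, 7, 8, 2, 9, 11, 3, 13, 15, 0, 17, 5, 4, 10, 14, 16, 1, 12]
i: (SA[i-1],SA[i]) lcp shared
  1: (6,7) 3 'aaa'
  2: (7,8) 2 'aa'
  3: (8,2) 1 'a'
  4: (2,9) 1 'a'
  5: (9,11) 1 'a'
  6: (11,3) 0 ''
  7: (3,13) 1 'c'
  8: (13,15) 2 'cf'
  9: (15,0) 1 'c'
  10: (0,17) 0 ''
  11: (17,5) 1 'd'
  12: (5,4) 0 ''
  13: (4,10) 0 ''
  14: (10,14) 1 'f'
  15: (14,16) 1 'f'
  16: (16,1) 0 ''
  17: (1,12) 1 'g'

[0, 3, 2, 1, 1, 1, 0, 1, 2, 1, 0, 1, 0, 0, 1, 1, 0, 1]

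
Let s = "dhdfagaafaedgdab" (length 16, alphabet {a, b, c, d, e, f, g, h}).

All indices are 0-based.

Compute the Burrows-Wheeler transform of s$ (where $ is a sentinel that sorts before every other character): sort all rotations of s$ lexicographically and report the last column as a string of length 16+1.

bgdfafaghe$aadadd

rank  rotation           last
    0  $dhdfagaafaedgdab  b
    1  aafaedgdab$dhdfag  g
    2  ab$dhdfagaafaedgd  d
    3  aedgdab$dhdfagaaf  f
    4  afaedgdab$dhdfaga  a
    5  agaafaedgdab$dhdf  f
    6  b$dhdfagaafaedgda  a
    7  dab$dhdfagaafaedg  g
    8  dfagaafaedgdab$dh  h
    9  dgdab$dhdfagaafae  e
   10  dhdfagaafaedgdab$  $
   11  edgdab$dhdfagaafa  a
   12  faedgdab$dhdfagaa  a
   13  fagaafaedgdab$dhd  d
   14  gaafaedgdab$dhdfa  a
   15  gdab$dhdfagaafaed  d
   16  hdfagaafaedgdab$d  d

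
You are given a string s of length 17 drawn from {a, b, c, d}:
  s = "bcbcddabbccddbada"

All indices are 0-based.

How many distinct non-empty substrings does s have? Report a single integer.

134

sorted suffixes:
  #0 SA[0]=16  'a'
  #1 SA[1]=6  'abbccddbada'
  #2 SA[2]=14  'ada'
  #3 SA[3]=13  'bada'
  #4 SA[4]=7  'bbccddbada'
  #5 SA[5]=0  'bcbcddabbccddbada'
  #6 SA[6]=8  'bccddbada'
  #7 SA[7]=2  'bcddabbccddbada'
  #8 SA[8]=1  'cbcddabbccddbada'
  #9 SA[9]=9  'ccddbada'
  #10 SA[10]=3  'cddabbccddbada'
  #11 SA[11]=10  'cddbada'
  #12 SA[12]=15  'da'
  #13 SA[13]=5  'dabbccddbada'
  #14 SA[14]=12  'dbada'
  #15 SA[15]=4  'ddabbccddbada'
  #16 SA[16]=11  'ddbada'

SA = [16, 6, 14, 13, 7, 0, 8, 2, 1, 9, 3, 10, 15, 5, 12, 4, 11]
rank  pair      lcp
   1  s[16:],s[6:]  1  'a'
   2  s[6:],s[14:]  1  'a'
   3  s[14:],s[13:]  0  ''
   4  s[13:],s[7:]  1  'b'
   5  s[7:],s[0:]  1  'b'
   6  s[0:],s[8:]  2  'bc'
   7  s[8:],s[2:]  2  'bc'
   8  s[2:],s[1:]  0  ''
   9  s[1:],s[9:]  1  'c'
  10  s[9:],s[3:]  1  'c'
  11  s[3:],s[10:]  3  'cdd'
  12  s[10:],s[15:]  0  ''
  13  s[15:],s[5:]  2  'da'
  14  s[5:],s[12:]  1  'd'
  15  s[12:],s[4:]  1  'd'
  16  s[4:],s[11:]  2  'dd'

n(n+1)/2 = 17·18/2 = 153
Σ LCP = 0 + 1 + 1 + 0 + 1 + 1 + 2 + 2 + 0 + 1 + 1 + 3 + 0 + 2 + 1 + 1 + 2 = 19
distinct = 153 − 19 = 134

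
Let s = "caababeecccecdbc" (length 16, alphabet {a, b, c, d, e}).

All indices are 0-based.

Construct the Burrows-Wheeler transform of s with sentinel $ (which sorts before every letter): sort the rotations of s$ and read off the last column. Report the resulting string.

ccabadab$ececcecb

rank  rotation           last
    0  $caababeecccecdbc  c
    1  aababeecccecdbc$c  c
    2  ababeecccecdbc$ca  a
    3  abeecccecdbc$caab  b
    4  babeecccecdbc$caa  a
    5  bc$caababeecccecd  d
    6  beecccecdbc$caaba  a
    7  c$caababeecccecdb  b
    8  caababeecccecdbc$  $
    9  cccecdbc$caababee  e
   10  ccecdbc$caababeec  c
   11  cdbc$caababeeccce  e
   12  cecdbc$caababeecc  c
   13  dbc$caababeecccec  c
   14  ecccecdbc$caababe  e
   15  ecdbc$caababeeccc  c
   16  eecccecdbc$caabab  b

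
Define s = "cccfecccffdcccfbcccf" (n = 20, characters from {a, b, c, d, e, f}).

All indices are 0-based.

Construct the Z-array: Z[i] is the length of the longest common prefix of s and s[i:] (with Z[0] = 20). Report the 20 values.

Z[0]=20
i=1: outside box; Z[1]=2 extend→box=[1,3)
i=2: min(r-i=1, Z[1]=2)=1; Z[2]=1
i=3: outside box; Z[3]=0
i=4: outside box; Z[4]=0
i=5: outside box; Z[5]=4 extend→box=[5,9)
i=6: min(r-i=3, Z[1]=2)=2; Z[6]=2
i=7: min(r-i=2, Z[2]=1)=1; Z[7]=1
i=8: min(r-i=1, Z[3]=0)=0; Z[8]=0
i=9: outside box; Z[9]=0
i=10: outside box; Z[10]=0
i=11: outside box; Z[11]=4 extend→box=[11,15)
i=12: min(r-i=3, Z[1]=2)=2; Z[12]=2
i=13: min(r-i=2, Z[2]=1)=1; Z[13]=1
i=14: min(r-i=1, Z[3]=0)=0; Z[14]=0
i=15: outside box; Z[15]=0
i=16: outside box; Z[16]=4 extend→box=[16,20)
i=17: min(r-i=3, Z[1]=2)=2; Z[17]=2
i=18: min(r-i=2, Z[2]=1)=1; Z[18]=1
i=19: min(r-i=1, Z[3]=0)=0; Z[19]=0

[20, 2, 1, 0, 0, 4, 2, 1, 0, 0, 0, 4, 2, 1, 0, 0, 4, 2, 1, 0]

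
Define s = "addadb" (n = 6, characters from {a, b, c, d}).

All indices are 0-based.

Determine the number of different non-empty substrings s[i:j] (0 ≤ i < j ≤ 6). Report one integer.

17

rank→(start, suffix):
  0 → (3, 'adb')
  1 → (0, 'addadb')
  2 → (5, 'b')
  3 → (2, 'dadb')
  4 → (4, 'db')
  5 → (1, 'ddadb')

SA = [3, 0, 5, 2, 4, 1]
i: (SA[i-1],SA[i]) lcp shared
  1: (3,0) 2 'ad'
  2: (0,5) 0 ''
  3: (5,2) 0 ''
  4: (2,4) 1 'd'
  5: (4,1) 1 'd'

n(n+1)/2 = 6·7/2 = 21
Σ LCP = 0 + 2 + 0 + 0 + 1 + 1 = 4
distinct = 21 − 4 = 17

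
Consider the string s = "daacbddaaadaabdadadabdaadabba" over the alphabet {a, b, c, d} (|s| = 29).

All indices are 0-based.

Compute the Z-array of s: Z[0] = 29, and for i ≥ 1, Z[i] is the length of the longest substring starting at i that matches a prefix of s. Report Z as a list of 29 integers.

[29, 0, 0, 0, 0, 1, 3, 0, 0, 0, 3, 0, 0, 0, 2, 0, 2, 0, 2, 0, 0, 3, 0, 0, 2, 0, 0, 0, 0]

Z[0]=29
i=1: outside box; Z[1]=0
i=2: outside box; Z[2]=0
i=3: outside box; Z[3]=0
i=4: outside box; Z[4]=0
i=5: outside box; Z[5]=1 extend→box=[5,6)
i=6: outside box; Z[6]=3 extend→box=[6,9)
i=7: min(r-i=2, Z[1]=0)=0; Z[7]=0
i=8: min(r-i=1, Z[2]=0)=0; Z[8]=0
i=9: outside box; Z[9]=0
i=10: outside box; Z[10]=3 extend→box=[10,13)
i=11: min(r-i=2, Z[1]=0)=0; Z[11]=0
i=12: min(r-i=1, Z[2]=0)=0; Z[12]=0
i=13: outside box; Z[13]=0
i=14: outside box; Z[14]=2 extend→box=[14,16)
i=15: min(r-i=1, Z[1]=0)=0; Z[15]=0
i=16: outside box; Z[16]=2 extend→box=[16,18)
i=17: min(r-i=1, Z[1]=0)=0; Z[17]=0
i=18: outside box; Z[18]=2 extend→box=[18,20)
i=19: min(r-i=1, Z[1]=0)=0; Z[19]=0
i=20: outside box; Z[20]=0
i=21: outside box; Z[21]=3 extend→box=[21,24)
i=22: min(r-i=2, Z[1]=0)=0; Z[22]=0
i=23: min(r-i=1, Z[2]=0)=0; Z[23]=0
i=24: outside box; Z[24]=2 extend→box=[24,26)
i=25: min(r-i=1, Z[1]=0)=0; Z[25]=0
i=26: outside box; Z[26]=0
i=27: outside box; Z[27]=0
i=28: outside box; Z[28]=0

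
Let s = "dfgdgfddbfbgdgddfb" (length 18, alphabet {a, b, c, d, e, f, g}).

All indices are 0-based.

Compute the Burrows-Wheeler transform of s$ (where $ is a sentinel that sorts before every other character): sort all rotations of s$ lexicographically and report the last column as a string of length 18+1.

bfdfdfgd$ggdbgddbfd

rank  rotation             last
    0  $dfgdgfddbfbgdgddfb  b
    1  b$dfgdgfddbfbgdgddf  f
    2  bfbgdgddfb$dfgdgfdd  d
    3  bgdgddfb$dfgdgfddbf  f
    4  dbfbgdgddfb$dfgdgfd  d
    5  ddbfbgdgddfb$dfgdgf  f
    6  ddfb$dfgdgfddbfbgdg  g
    7  dfb$dfgdgfddbfbgdgd  d
    8  dfgdgfddbfbgdgddfb$  $
    9  dgddfb$dfgdgfddbfbg  g
   10  dgfddbfbgdgddfb$dfg  g
   11  fb$dfgdgfddbfbgdgdd  d
   12  fbgdgddfb$dfgdgfddb  b
   13  fddbfbgdgddfb$dfgdg  g
   14  fgdgfddbfbgdgddfb$d  d
   15  gddfb$dfgdgfddbfbgd  d
   16  gdgddfb$dfgdgfddbfb  b
   17  gdgfddbfbgdgddfb$df  f
   18  gfddbfbgdgddfb$dfgd  d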